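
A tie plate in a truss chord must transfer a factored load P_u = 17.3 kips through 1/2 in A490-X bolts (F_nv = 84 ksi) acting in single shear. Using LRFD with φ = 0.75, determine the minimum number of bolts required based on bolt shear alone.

2 bolts

A_b = π·0.5²/4 = 0.1963 in².
Per-bolt design strength φR_n = 0.75 × 84 × 0.1963 × 1 = 12.37 kips.
n ≥ 17.3 / 12.37 = 1.399 → use 2 bolts.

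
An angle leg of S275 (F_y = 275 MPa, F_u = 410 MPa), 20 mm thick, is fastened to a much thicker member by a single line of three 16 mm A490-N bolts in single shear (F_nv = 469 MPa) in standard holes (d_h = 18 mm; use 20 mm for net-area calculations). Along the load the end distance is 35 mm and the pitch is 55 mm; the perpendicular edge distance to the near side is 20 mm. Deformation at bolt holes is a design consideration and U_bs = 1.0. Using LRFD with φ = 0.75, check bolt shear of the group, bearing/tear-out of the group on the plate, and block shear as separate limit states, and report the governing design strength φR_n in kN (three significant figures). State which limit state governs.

Bolt shear: A_b = π·16²/4 = 201.1 mm²; R_n = 469 × 201.1 × 3 × 1 / 1000 = 282.9 kN → 0.75 × 282.9 = 212 kN.
Bearing: edge l_c = 26, r_n = 255.8 kN; interior l_c = 37, r_n = 314.9 kN; R_n = 255.8 + 2·314.9 = 885.6 kN → 664 kN.
Block shear: A_gv = 2900, A_nv = 1900, A_nt = 200 mm²; R_n = min(0.6F_uA_nv, 0.6F_yA_gv) + U_bs·F_u·A_nt = 549.4 kN → 412 kN.
Bolt shear governs: 212 kN.

212 kN (bolt shear governs)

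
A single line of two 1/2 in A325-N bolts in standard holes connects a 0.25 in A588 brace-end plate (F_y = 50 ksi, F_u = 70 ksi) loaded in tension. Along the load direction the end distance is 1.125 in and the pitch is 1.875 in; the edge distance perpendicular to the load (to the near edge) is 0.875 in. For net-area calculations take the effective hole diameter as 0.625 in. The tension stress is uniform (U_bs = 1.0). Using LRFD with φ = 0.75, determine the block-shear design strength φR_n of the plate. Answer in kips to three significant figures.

Shear plane L_v = 1.125 + 1·1.875 = 3 in; A_gv = 3 × 0.25 = 0.75 in².
A_nv = (3 − 1.5·0.625) × 0.25 = 0.5156 in².
A_nt = (0.875 − 0.5·0.625) × 0.25 = 0.1406 in².
0.6 F_u A_nv = 21.66 kips; 0.6 F_y A_gv = 22.5 kips → shear rupture governs the shear term.
R_n = 21.66 + 1.0 × 70 × 0.1406 = 31.5 kips.
Design strength φR_n = 0.75 × 31.5 = 23.6 kips.

23.6 kips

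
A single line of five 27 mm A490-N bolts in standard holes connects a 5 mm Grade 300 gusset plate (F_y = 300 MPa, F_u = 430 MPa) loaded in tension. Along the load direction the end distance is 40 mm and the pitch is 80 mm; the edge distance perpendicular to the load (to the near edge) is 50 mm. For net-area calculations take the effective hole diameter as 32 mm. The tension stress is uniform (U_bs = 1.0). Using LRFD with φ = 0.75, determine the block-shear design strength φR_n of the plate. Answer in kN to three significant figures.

Shear plane L_v = 40 + 4·80 = 360 mm; A_gv = 360 × 5 = 1800 mm².
A_nv = (360 − 4.5·32) × 5 = 1080 mm².
A_nt = (50 − 0.5·32) × 5 = 170 mm².
0.6 F_u A_nv = 278.6 kN; 0.6 F_y A_gv = 324 kN → shear rupture governs the shear term.
R_n = 278.6 + 1.0 × 430 × 170 / 1000 = 351.7 kN.
Design strength φR_n = 0.75 × 351.7 = 264 kN.

264 kN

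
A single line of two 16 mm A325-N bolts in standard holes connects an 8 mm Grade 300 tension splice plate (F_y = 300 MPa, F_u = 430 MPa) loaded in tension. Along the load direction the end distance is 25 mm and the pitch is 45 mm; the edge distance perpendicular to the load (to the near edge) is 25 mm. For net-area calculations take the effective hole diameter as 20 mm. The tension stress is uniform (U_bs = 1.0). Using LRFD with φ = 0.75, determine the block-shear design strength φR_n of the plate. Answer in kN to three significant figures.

101 kN

Shear plane L_v = 25 + 1·45 = 70 mm; A_gv = 70 × 8 = 560 mm².
A_nv = (70 − 1.5·20) × 8 = 320 mm².
A_nt = (25 − 0.5·20) × 8 = 120 mm².
0.6 F_u A_nv = 82.56 kN; 0.6 F_y A_gv = 100.8 kN → shear rupture governs the shear term.
R_n = 82.56 + 1.0 × 430 × 120 / 1000 = 134.2 kN.
Design strength φR_n = 0.75 × 134.2 = 101 kN.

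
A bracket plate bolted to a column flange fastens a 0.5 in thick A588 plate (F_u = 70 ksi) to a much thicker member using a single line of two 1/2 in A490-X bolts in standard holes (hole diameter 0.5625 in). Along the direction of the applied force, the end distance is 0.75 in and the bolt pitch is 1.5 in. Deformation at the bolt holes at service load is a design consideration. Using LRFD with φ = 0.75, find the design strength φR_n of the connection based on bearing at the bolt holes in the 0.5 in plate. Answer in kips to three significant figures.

Per bolt r_n = 1.2 l_c t F_u ≤ 2.4 d t F_u; upper limit = 2.4 × 0.5 × 0.5 × 70 = 42 kips.
Edge bolt: l_c = 0.75 − 0.5625/2 = 0.4688 in → 1.2 × 0.4688 × 0.5 × 70 = 19.69 → r_n = 19.69 kips.
Interior bolts: l_c = 1.5 − 0.5625 = 0.9375 in → 1.2 × 0.9375 × 0.5 × 70 = 39.38 → r_n = 39.38 kips.
R_n = 1 × 19.69 + 1 × 39.38 = 59.06 kips.
Design strength φR_n = 0.75 × 59.06 = 44.3 kips.

44.3 kips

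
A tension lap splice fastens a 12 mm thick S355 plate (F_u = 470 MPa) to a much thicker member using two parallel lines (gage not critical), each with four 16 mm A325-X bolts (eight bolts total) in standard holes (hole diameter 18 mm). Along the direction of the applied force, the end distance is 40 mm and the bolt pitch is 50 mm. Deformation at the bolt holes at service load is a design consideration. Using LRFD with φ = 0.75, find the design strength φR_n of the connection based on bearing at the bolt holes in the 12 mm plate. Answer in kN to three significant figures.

Per bolt r_n = 1.2 l_c t F_u ≤ 2.4 d t F_u; upper limit = 2.4 × 16 × 12 × 470 / 1000 = 216.6 kN.
Edge bolt: l_c = 40 − 18/2 = 31 mm → 1.2 × 31 × 12 × 470 / 1000 = 209.8 → r_n = 209.8 kN.
Interior bolts: l_c = 50 − 18 = 32 mm → 1.2 × 32 × 12 × 470 / 1000 = 216.6 → r_n = 216.6 kN.
R_n = 2 × 209.8 + 6 × 216.6 = 1719 kN.
Design strength φR_n = 0.75 × 1719 = 1290 kN.

1290 kN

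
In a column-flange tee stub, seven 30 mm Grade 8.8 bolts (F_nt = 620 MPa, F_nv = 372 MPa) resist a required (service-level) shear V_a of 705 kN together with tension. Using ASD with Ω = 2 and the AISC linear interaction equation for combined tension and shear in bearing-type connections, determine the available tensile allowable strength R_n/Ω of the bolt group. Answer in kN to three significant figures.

A_b = π·30²/4 = 706.9 mm²; f_rv = 705 × 1000 / (7 × 706.9) = 142.5 MPa.
F'_nt = 1.3 F_nt − (Ω F_nt / F_nv) f_rv = 1.3·620 − (2·620/372)·142.5 = 331.1 MPa, capped at F_nt → F'_nt = 331.1 MPa.
R_n = F'_nt · A_b · n = 331.1 × 706.9 × 7 / 1000 = 1638 kN.
Allowable strength R_n/Ω = 1638 / 2 = 819 kN.

819 kN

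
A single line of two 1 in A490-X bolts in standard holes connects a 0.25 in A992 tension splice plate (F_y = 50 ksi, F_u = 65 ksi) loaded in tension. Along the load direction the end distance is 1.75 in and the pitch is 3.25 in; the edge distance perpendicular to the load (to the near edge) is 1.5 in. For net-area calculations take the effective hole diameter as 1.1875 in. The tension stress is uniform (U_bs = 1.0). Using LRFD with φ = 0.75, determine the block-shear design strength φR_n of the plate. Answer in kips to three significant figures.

34.6 kips

Shear plane L_v = 1.75 + 1·3.25 = 5 in; A_gv = 5 × 0.25 = 1.25 in².
A_nv = (5 − 1.5·1.1875) × 0.25 = 0.8047 in².
A_nt = (1.5 − 0.5·1.1875) × 0.25 = 0.2266 in².
0.6 F_u A_nv = 31.38 kips; 0.6 F_y A_gv = 37.5 kips → shear rupture governs the shear term.
R_n = 31.38 + 1.0 × 65 × 0.2266 = 46.11 kips.
Design strength φR_n = 0.75 × 46.11 = 34.6 kips.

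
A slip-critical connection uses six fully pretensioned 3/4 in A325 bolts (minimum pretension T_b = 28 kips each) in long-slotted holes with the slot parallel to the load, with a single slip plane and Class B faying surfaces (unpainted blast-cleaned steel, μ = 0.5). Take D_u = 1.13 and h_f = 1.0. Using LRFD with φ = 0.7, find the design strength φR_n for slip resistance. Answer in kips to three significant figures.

R_n = μ · D_u · h_f · T_b · n_s · n_b = 0.5 × 1.13 × 1.0 × 28 × 1 × 6 = 94.92 kips.
Design strength φR_n = 0.7 × 94.92 = 66.4 kips.

66.4 kips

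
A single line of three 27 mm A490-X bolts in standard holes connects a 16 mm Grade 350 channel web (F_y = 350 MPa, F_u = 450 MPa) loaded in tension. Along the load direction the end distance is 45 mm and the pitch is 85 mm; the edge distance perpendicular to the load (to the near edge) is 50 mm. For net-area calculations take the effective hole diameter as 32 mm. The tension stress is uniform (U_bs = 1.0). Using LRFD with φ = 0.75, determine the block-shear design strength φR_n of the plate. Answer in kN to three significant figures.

621 kN

Shear plane L_v = 45 + 2·85 = 215 mm; A_gv = 215 × 16 = 3440 mm².
A_nv = (215 − 2.5·32) × 16 = 2160 mm².
A_nt = (50 − 0.5·32) × 16 = 544 mm².
0.6 F_u A_nv = 583.2 kN; 0.6 F_y A_gv = 722.4 kN → shear rupture governs the shear term.
R_n = 583.2 + 1.0 × 450 × 544 / 1000 = 828 kN.
Design strength φR_n = 0.75 × 828 = 621 kN.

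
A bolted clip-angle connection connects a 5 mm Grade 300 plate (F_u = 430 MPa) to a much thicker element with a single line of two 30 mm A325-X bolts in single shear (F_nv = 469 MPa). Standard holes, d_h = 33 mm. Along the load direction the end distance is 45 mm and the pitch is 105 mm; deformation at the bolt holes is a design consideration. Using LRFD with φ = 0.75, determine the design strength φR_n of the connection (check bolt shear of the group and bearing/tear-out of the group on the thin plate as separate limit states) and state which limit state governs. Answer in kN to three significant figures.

Bolt shear: A_b = π·30²/4 = 706.9 mm²; R_n = 469 × 706.9 × 2 × 1 / 1000 = 663 kN → 0.75 × 663 = 497 kN.
Bearing (1.2 l_c t F_u ≤ 2.4 d t F_u): upper limit = 2.4·30·5·430 / 1000 = 154.8 kN.
  Edge l_c = 45 − 33/2 = 28.5 → r_n = 73.53 kN; interior l_c = 105 − 33 = 72 → r_n = 154.8 kN.
  R_n,bearing = 1·73.53 + 1·154.8 = 228.3 kN → 0.75 × 228.3 = 171 kN.
Bearing governs: 171 kN.

171 kN (bearing governs)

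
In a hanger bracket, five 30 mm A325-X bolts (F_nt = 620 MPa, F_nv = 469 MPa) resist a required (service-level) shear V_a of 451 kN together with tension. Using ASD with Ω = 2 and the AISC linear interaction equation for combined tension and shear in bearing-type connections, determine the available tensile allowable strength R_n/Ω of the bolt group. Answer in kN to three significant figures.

828 kN

A_b = π·30²/4 = 706.9 mm²; f_rv = 451 × 1000 / (5 × 706.9) = 127.6 MPa.
F'_nt = 1.3 F_nt − (Ω F_nt / F_nv) f_rv = 1.3·620 − (2·620/469)·127.6 = 468.6 MPa, capped at F_nt → F'_nt = 468.6 MPa.
R_n = F'_nt · A_b · n = 468.6 × 706.9 × 5 / 1000 = 1656 kN.
Allowable strength R_n/Ω = 1656 / 2 = 828 kN.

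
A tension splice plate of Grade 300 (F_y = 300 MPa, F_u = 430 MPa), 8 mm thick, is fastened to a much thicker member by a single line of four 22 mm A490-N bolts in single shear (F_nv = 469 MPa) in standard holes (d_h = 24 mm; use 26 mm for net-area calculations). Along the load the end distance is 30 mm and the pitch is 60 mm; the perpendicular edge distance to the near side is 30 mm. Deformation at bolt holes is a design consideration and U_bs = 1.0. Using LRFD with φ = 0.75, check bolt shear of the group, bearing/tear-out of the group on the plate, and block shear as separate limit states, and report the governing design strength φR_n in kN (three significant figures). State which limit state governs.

228 kN (block shear governs)

Bolt shear: A_b = π·22²/4 = 380.1 mm²; R_n = 469 × 380.1 × 4 × 1 / 1000 = 713.1 kN → 0.75 × 713.1 = 535 kN.
Bearing: edge l_c = 18, r_n = 74.3 kN; interior l_c = 36, r_n = 148.6 kN; R_n = 74.3 + 3·148.6 = 520.1 kN → 390 kN.
Block shear: A_gv = 1680, A_nv = 952, A_nt = 136 mm²; R_n = min(0.6F_uA_nv, 0.6F_yA_gv) + U_bs·F_u·A_nt = 304.1 kN → 228 kN.
Block shear governs: 228 kN.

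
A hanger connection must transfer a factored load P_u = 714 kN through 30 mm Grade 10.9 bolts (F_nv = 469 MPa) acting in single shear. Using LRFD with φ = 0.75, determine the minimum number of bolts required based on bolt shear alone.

3 bolts

A_b = π·30²/4 = 706.9 mm².
Per-bolt design strength φR_n = 0.75 × 469 × 706.9 × 1 / 1000 = 248.6 kN.
n ≥ 714 / 248.6 = 2.872 → use 3 bolts.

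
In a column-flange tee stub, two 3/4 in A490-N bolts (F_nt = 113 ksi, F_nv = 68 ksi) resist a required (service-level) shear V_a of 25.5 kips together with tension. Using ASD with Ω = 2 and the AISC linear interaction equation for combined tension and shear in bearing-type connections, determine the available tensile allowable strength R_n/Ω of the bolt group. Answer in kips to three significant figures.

A_b = π·0.75²/4 = 0.4418 in²; f_rv = 25.5 / (2 × 0.4418) = 28.86 ksi.
F'_nt = 1.3 F_nt − (Ω F_nt / F_nv) f_rv = 1.3·113 − (2·113/68)·28.86 = 50.98 ksi, capped at F_nt → F'_nt = 50.98 ksi.
R_n = F'_nt · A_b · n = 50.98 × 0.4418 × 2 = 45.05 kips.
Allowable strength R_n/Ω = 45.05 / 2 = 22.5 kips.

22.5 kips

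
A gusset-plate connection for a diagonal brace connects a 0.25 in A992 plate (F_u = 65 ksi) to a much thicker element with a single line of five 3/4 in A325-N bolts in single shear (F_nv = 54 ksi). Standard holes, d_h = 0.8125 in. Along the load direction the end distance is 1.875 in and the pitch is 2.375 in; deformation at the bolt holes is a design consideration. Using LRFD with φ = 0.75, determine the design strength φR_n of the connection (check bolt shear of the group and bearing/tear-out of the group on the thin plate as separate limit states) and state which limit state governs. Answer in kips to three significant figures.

89.5 kips (bolt shear governs)

Bolt shear: A_b = π·0.75²/4 = 0.4418 in²; R_n = 54 × 0.4418 × 5 × 1 = 119.3 kips → 0.75 × 119.3 = 89.5 kips.
Bearing (1.2 l_c t F_u ≤ 2.4 d t F_u): upper limit = 2.4·0.75·0.25·65 = 29.25 kips.
  Edge l_c = 1.875 − 0.8125/2 = 1.469 → r_n = 28.64 kips; interior l_c = 2.375 − 0.8125 = 1.562 → r_n = 29.25 kips.
  R_n,bearing = 1·28.64 + 4·29.25 = 145.6 kips → 0.75 × 145.6 = 109 kips.
Bolt shear governs: 89.5 kips.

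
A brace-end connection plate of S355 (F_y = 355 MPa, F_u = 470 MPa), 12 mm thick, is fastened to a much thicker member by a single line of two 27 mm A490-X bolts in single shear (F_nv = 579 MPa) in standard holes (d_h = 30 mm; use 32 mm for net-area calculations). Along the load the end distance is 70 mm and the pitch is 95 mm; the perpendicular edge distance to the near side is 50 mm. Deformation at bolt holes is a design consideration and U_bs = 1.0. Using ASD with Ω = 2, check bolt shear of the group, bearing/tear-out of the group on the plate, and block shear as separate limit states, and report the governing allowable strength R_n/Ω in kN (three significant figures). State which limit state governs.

Bolt shear: A_b = π·27²/4 = 572.6 mm²; R_n = 579 × 572.6 × 2 × 1 / 1000 = 663 kN → 663 / 2 = 332 kN.
Bearing: edge l_c = 55, r_n = 365.5 kN; interior l_c = 65, r_n = 365.5 kN; R_n = 365.5 + 1·365.5 = 730.9 kN → 365 kN.
Block shear: A_gv = 1980, A_nv = 1404, A_nt = 408 mm²; R_n = min(0.6F_uA_nv, 0.6F_yA_gv) + U_bs·F_u·A_nt = 587.7 kN → 294 kN.
Block shear governs: 294 kN.

294 kN (block shear governs)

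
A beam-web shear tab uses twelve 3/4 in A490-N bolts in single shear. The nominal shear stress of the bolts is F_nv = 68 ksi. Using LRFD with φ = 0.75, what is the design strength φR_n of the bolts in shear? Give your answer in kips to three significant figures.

A_b = π × 0.75² / 4 = 0.4418 in².
R_n = F_nv · A_b · n · n_s = 68 × 0.4418 × 12 × 1 = 360.5 kips.
Design strength φR_n = 0.75 × 360.5 = 270 kips.

270 kips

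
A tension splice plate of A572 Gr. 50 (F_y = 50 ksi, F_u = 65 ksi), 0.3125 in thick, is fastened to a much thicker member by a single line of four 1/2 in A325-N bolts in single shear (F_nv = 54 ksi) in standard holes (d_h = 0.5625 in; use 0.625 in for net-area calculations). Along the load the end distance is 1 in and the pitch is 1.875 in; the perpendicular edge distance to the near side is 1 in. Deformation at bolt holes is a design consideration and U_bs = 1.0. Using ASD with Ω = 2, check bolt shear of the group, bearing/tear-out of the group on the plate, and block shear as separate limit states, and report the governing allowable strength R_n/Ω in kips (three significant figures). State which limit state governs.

Bolt shear: A_b = π·0.5²/4 = 0.1963 in²; R_n = 54 × 0.1963 × 4 × 1 = 42.41 kips → 42.41 / 2 = 21.2 kips.
Bearing: edge l_c = 0.7188, r_n = 17.52 kips; interior l_c = 1.312, r_n = 24.38 kips; R_n = 17.52 + 3·24.38 = 90.64 kips → 45.3 kips.
Block shear: A_gv = 2.07, A_nv = 1.387, A_nt = 0.2148 in²; R_n = min(0.6F_uA_nv, 0.6F_yA_gv) + U_bs·F_u·A_nt = 68.05 kips → 34 kips.
Bolt shear governs: 21.2 kips.

21.2 kips (bolt shear governs)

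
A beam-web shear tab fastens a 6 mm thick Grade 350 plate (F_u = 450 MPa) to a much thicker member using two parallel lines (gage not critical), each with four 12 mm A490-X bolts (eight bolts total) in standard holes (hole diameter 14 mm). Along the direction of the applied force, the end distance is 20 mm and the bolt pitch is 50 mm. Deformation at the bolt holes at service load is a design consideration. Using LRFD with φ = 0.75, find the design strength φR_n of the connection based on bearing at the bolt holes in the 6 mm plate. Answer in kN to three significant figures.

Per bolt r_n = 1.2 l_c t F_u ≤ 2.4 d t F_u; upper limit = 2.4 × 12 × 6 × 450 / 1000 = 77.76 kN.
Edge bolt: l_c = 20 − 14/2 = 13 mm → 1.2 × 13 × 6 × 450 / 1000 = 42.12 → r_n = 42.12 kN.
Interior bolts: l_c = 50 − 14 = 36 mm → 1.2 × 36 × 6 × 450 / 1000 = 116.6 → r_n = 77.76 kN.
R_n = 2 × 42.12 + 6 × 77.76 = 550.8 kN.
Design strength φR_n = 0.75 × 550.8 = 413 kN.

413 kN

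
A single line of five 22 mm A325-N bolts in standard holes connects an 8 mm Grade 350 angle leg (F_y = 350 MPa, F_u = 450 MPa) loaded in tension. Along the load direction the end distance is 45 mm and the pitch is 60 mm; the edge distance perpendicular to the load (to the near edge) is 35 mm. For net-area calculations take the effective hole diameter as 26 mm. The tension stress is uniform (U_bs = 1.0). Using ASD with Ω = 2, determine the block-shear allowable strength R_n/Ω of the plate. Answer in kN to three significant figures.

Shear plane L_v = 45 + 4·60 = 285 mm; A_gv = 285 × 8 = 2280 mm².
A_nv = (285 − 4.5·26) × 8 = 1344 mm².
A_nt = (35 − 0.5·26) × 8 = 176 mm².
0.6 F_u A_nv = 362.9 kN; 0.6 F_y A_gv = 478.8 kN → shear rupture governs the shear term.
R_n = 362.9 + 1.0 × 450 × 176 / 1000 = 442.1 kN.
Allowable strength R_n/Ω = 442.1 / 2 = 221 kN.

221 kN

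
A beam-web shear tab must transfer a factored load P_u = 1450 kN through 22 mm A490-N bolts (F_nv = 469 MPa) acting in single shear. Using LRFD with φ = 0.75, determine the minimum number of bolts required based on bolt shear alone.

11 bolts

A_b = π·22²/4 = 380.1 mm².
Per-bolt design strength φR_n = 0.75 × 469 × 380.1 × 1 / 1000 = 133.7 kN.
n ≥ 1450 / 133.7 = 10.84 → use 11 bolts.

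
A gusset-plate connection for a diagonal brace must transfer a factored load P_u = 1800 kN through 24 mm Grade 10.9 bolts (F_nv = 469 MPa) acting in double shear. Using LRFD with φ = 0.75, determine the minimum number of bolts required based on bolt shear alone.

A_b = π·24²/4 = 452.4 mm².
Per-bolt design strength φR_n = 0.75 × 469 × 452.4 × 2 / 1000 = 318.3 kN.
n ≥ 1800 / 318.3 = 5.656 → use 6 bolts.

6 bolts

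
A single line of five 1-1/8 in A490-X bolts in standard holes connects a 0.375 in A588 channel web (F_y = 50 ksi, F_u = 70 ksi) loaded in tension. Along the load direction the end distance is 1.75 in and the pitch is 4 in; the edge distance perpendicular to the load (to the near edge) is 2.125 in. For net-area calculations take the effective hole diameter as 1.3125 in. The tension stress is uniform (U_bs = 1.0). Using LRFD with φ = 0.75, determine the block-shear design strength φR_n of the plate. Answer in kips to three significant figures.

169 kips

Shear plane L_v = 1.75 + 4·4 = 17.75 in; A_gv = 17.75 × 0.375 = 6.656 in².
A_nv = (17.75 − 4.5·1.3125) × 0.375 = 4.441 in².
A_nt = (2.125 − 0.5·1.3125) × 0.375 = 0.5508 in².
0.6 F_u A_nv = 186.5 kips; 0.6 F_y A_gv = 199.7 kips → shear rupture governs the shear term.
R_n = 186.5 + 1.0 × 70 × 0.5508 = 225.1 kips.
Design strength φR_n = 0.75 × 225.1 = 169 kips.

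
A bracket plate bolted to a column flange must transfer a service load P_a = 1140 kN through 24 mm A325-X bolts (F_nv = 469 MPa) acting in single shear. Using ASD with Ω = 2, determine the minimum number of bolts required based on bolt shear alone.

11 bolts

A_b = π·24²/4 = 452.4 mm².
Per-bolt allowable strength R_n/Ω = 469 × 452.4 × 1 / 1000 / 2 = 106.1 kN.
n ≥ 1140 / 106.1 = 10.75 → use 11 bolts.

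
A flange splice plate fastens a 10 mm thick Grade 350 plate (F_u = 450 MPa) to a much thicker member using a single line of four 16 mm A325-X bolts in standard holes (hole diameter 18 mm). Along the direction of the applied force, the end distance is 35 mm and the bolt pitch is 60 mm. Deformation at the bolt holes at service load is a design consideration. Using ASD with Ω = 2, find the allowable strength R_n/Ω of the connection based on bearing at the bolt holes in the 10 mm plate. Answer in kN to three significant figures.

Per bolt r_n = 1.2 l_c t F_u ≤ 2.4 d t F_u; upper limit = 2.4 × 16 × 10 × 450 / 1000 = 172.8 kN.
Edge bolt: l_c = 35 − 18/2 = 26 mm → 1.2 × 26 × 10 × 450 / 1000 = 140.4 → r_n = 140.4 kN.
Interior bolts: l_c = 60 − 18 = 42 mm → 1.2 × 42 × 10 × 450 / 1000 = 226.8 → r_n = 172.8 kN.
R_n = 1 × 140.4 + 3 × 172.8 = 658.8 kN.
Allowable strength R_n/Ω = 658.8 / 2 = 329 kN.

329 kN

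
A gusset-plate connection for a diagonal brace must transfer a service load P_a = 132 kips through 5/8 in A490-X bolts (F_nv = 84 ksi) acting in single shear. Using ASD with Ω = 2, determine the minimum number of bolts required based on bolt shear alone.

A_b = π·0.625²/4 = 0.3068 in².
Per-bolt allowable strength R_n/Ω = 84 × 0.3068 × 1 / 2 = 12.89 kips.
n ≥ 132 / 12.89 = 10.24 → use 11 bolts.

11 bolts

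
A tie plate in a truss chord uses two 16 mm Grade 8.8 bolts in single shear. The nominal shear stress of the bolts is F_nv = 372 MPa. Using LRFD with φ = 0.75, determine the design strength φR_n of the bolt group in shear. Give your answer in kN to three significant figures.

A_b = π × 16² / 4 = 201.1 mm².
R_n = F_nv · A_b · n · n_s = 372 × 201.1 × 2 × 1 / 1000 = 149.6 kN.
Design strength φR_n = 0.75 × 149.6 = 112 kN.

112 kN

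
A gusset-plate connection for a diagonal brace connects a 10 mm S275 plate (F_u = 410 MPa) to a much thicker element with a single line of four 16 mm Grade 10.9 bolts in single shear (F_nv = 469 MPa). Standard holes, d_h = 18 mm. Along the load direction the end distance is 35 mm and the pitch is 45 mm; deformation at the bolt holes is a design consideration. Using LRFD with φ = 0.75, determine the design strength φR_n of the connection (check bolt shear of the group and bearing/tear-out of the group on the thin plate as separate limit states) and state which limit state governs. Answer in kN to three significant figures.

283 kN (bolt shear governs)

Bolt shear: A_b = π·16²/4 = 201.1 mm²; R_n = 469 × 201.1 × 4 × 1 / 1000 = 377.2 kN → 0.75 × 377.2 = 283 kN.
Bearing (1.2 l_c t F_u ≤ 2.4 d t F_u): upper limit = 2.4·16·10·410 / 1000 = 157.4 kN.
  Edge l_c = 35 − 18/2 = 26 → r_n = 127.9 kN; interior l_c = 45 − 18 = 27 → r_n = 132.8 kN.
  R_n,bearing = 1·127.9 + 3·132.8 = 526.4 kN → 0.75 × 526.4 = 395 kN.
Bolt shear governs: 283 kN.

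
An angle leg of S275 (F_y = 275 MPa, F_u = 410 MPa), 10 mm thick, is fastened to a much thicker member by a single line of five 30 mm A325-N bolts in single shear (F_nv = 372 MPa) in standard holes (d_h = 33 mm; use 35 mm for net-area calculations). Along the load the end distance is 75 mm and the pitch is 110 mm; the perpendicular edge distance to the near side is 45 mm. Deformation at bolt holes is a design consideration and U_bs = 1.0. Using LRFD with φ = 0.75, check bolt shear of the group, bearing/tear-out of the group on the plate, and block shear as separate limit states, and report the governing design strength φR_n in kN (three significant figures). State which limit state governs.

Bolt shear: A_b = π·30²/4 = 706.9 mm²; R_n = 372 × 706.9 × 5 × 1 / 1000 = 1315 kN → 0.75 × 1315 = 986 kN.
Bearing: edge l_c = 58.5, r_n = 287.8 kN; interior l_c = 77, r_n = 295.2 kN; R_n = 287.8 + 4·295.2 = 1469 kN → 1100 kN.
Block shear: A_gv = 5150, A_nv = 3575, A_nt = 275 mm²; R_n = min(0.6F_uA_nv, 0.6F_yA_gv) + U_bs·F_u·A_nt = 962.5 kN → 722 kN.
Block shear governs: 722 kN.

722 kN (block shear governs)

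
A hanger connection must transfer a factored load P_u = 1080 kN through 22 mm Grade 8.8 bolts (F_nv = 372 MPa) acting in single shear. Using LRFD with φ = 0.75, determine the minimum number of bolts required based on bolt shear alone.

A_b = π·22²/4 = 380.1 mm².
Per-bolt design strength φR_n = 0.75 × 372 × 380.1 × 1 / 1000 = 106.1 kN.
n ≥ 1080 / 106.1 = 10.18 → use 11 bolts.

11 bolts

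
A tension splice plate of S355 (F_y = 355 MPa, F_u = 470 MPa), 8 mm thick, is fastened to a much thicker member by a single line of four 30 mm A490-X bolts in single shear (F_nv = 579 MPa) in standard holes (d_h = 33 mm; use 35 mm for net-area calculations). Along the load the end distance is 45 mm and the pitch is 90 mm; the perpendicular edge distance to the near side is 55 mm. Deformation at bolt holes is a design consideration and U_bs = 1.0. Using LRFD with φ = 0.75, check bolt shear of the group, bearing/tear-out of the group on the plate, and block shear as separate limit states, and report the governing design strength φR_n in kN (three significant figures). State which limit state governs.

Bolt shear: A_b = π·30²/4 = 706.9 mm²; R_n = 579 × 706.9 × 4 × 1 / 1000 = 1637 kN → 0.75 × 1637 = 1230 kN.
Bearing: edge l_c = 28.5, r_n = 128.6 kN; interior l_c = 57, r_n = 257.2 kN; R_n = 128.6 + 3·257.2 = 900.1 kN → 675 kN.
Block shear: A_gv = 2520, A_nv = 1540, A_nt = 300 mm²; R_n = min(0.6F_uA_nv, 0.6F_yA_gv) + U_bs·F_u·A_nt = 575.3 kN → 431 kN.
Block shear governs: 431 kN.

431 kN (block shear governs)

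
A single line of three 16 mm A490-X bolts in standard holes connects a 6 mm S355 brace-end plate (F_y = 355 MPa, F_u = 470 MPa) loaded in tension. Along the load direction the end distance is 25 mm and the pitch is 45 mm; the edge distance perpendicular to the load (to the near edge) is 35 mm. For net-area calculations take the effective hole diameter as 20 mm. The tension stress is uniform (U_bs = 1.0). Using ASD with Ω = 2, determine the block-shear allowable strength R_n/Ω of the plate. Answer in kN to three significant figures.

Shear plane L_v = 25 + 2·45 = 115 mm; A_gv = 115 × 6 = 690 mm².
A_nv = (115 − 2.5·20) × 6 = 390 mm².
A_nt = (35 − 0.5·20) × 6 = 150 mm².
0.6 F_u A_nv = 110 kN; 0.6 F_y A_gv = 147 kN → shear rupture governs the shear term.
R_n = 110 + 1.0 × 470 × 150 / 1000 = 180.5 kN.
Allowable strength R_n/Ω = 180.5 / 2 = 90.2 kN.

90.2 kN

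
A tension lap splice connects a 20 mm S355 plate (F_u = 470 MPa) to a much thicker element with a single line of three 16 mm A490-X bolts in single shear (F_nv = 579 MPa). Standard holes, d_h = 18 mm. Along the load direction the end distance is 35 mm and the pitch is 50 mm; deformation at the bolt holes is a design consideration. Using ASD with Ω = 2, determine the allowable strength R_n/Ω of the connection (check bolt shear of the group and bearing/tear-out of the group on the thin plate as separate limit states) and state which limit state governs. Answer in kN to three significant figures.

Bolt shear: A_b = π·16²/4 = 201.1 mm²; R_n = 579 × 201.1 × 3 × 1 / 1000 = 349.2 kN → 349.2 / 2 = 175 kN.
Bearing (1.2 l_c t F_u ≤ 2.4 d t F_u): upper limit = 2.4·16·20·470 / 1000 = 361 kN.
  Edge l_c = 35 − 18/2 = 26 → r_n = 293.3 kN; interior l_c = 50 − 18 = 32 → r_n = 361 kN.
  R_n,bearing = 1·293.3 + 2·361 = 1015 kN → 1015 / 2 = 508 kN.
Bolt shear governs: 175 kN.

175 kN (bolt shear governs)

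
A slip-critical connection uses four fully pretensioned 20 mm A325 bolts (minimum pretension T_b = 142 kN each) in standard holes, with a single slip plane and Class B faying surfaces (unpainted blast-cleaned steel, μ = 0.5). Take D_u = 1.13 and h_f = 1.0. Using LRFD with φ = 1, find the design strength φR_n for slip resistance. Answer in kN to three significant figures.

R_n = μ · D_u · h_f · T_b · n_s · n_b = 0.5 × 1.13 × 1.0 × 142 × 1 × 4 = 320.9 kN.
Design strength φR_n = 1 × 320.9 = 321 kN.

321 kN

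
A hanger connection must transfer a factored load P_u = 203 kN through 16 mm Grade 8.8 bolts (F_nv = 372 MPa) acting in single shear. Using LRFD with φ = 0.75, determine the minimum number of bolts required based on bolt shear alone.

A_b = π·16²/4 = 201.1 mm².
Per-bolt design strength φR_n = 0.75 × 372 × 201.1 × 1 / 1000 = 56.1 kN.
n ≥ 203 / 56.1 = 3.619 → use 4 bolts.

4 bolts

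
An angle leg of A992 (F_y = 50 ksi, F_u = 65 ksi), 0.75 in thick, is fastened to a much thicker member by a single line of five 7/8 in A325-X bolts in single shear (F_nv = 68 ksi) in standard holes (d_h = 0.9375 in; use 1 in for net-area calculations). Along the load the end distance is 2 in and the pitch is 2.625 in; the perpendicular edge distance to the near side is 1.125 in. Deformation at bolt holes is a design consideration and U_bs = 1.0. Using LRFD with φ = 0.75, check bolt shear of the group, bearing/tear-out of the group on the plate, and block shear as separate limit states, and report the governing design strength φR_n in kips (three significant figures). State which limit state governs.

153 kips (bolt shear governs)

Bolt shear: A_b = π·0.875²/4 = 0.6013 in²; R_n = 68 × 0.6013 × 5 × 1 = 204.4 kips → 0.75 × 204.4 = 153 kips.
Bearing: edge l_c = 1.531, r_n = 89.58 kips; interior l_c = 1.688, r_n = 98.72 kips; R_n = 89.58 + 4·98.72 = 484.5 kips → 363 kips.
Block shear: A_gv = 9.375, A_nv = 6, A_nt = 0.4688 in²; R_n = min(0.6F_uA_nv, 0.6F_yA_gv) + U_bs·F_u·A_nt = 264.5 kips → 198 kips.
Bolt shear governs: 153 kips.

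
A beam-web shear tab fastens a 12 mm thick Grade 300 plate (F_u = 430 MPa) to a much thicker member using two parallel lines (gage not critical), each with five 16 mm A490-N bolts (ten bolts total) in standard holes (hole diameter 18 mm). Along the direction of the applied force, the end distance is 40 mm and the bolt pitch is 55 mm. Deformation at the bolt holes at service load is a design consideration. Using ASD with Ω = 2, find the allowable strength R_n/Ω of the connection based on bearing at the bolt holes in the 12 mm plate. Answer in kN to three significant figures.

985 kN

Per bolt r_n = 1.2 l_c t F_u ≤ 2.4 d t F_u; upper limit = 2.4 × 16 × 12 × 430 / 1000 = 198.1 kN.
Edge bolt: l_c = 40 − 18/2 = 31 mm → 1.2 × 31 × 12 × 430 / 1000 = 192 → r_n = 192 kN.
Interior bolts: l_c = 55 − 18 = 37 mm → 1.2 × 37 × 12 × 430 / 1000 = 229.1 → r_n = 198.1 kN.
R_n = 2 × 192 + 8 × 198.1 = 1969 kN.
Allowable strength R_n/Ω = 1969 / 2 = 985 kN.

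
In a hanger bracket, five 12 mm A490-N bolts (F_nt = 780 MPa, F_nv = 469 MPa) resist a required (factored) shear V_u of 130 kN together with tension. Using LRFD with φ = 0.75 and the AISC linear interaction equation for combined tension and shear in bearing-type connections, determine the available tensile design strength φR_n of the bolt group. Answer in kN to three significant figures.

214 kN

A_b = π·12²/4 = 113.1 mm²; f_rv = 130 × 1000 / (5 × 113.1) = 229.9 MPa.
F'_nt = 1.3 F_nt − (F_nt / φF_nv) f_rv = 1.3·780 − (780/(0.75·469))·229.9 = 504.2 MPa, capped at F_nt → F'_nt = 504.2 MPa.
R_n = F'_nt · A_b · n = 504.2 × 113.1 × 5 / 1000 = 285.1 kN.
Design strength φR_n = 0.75 × 285.1 = 214 kN.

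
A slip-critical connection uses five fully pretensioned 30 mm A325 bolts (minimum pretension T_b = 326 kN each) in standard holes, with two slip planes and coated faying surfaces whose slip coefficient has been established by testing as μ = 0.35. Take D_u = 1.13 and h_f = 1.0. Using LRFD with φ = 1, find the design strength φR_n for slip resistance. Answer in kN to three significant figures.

1290 kN

R_n = μ · D_u · h_f · T_b · n_s · n_b = 0.35 × 1.13 × 1.0 × 326 × 2 × 5 = 1289 kN.
Design strength φR_n = 1 × 1289 = 1290 kN.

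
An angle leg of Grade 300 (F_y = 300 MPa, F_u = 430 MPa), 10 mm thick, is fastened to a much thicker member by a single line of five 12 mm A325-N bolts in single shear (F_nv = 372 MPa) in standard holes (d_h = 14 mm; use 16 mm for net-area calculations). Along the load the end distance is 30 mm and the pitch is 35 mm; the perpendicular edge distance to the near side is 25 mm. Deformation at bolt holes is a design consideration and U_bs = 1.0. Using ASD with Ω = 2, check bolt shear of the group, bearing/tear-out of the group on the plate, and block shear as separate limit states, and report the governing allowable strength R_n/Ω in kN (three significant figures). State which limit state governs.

105 kN (bolt shear governs)

Bolt shear: A_b = π·12²/4 = 113.1 mm²; R_n = 372 × 113.1 × 5 × 1 / 1000 = 210.4 kN → 210.4 / 2 = 105 kN.
Bearing: edge l_c = 23, r_n = 118.7 kN; interior l_c = 21, r_n = 108.4 kN; R_n = 118.7 + 4·108.4 = 552.1 kN → 276 kN.
Block shear: A_gv = 1700, A_nv = 980, A_nt = 170 mm²; R_n = min(0.6F_uA_nv, 0.6F_yA_gv) + U_bs·F_u·A_nt = 325.9 kN → 163 kN.
Bolt shear governs: 105 kN.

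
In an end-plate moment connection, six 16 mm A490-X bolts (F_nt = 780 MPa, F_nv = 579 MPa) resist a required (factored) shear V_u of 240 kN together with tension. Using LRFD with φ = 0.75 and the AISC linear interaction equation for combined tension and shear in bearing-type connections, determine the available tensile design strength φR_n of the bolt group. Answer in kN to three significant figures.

594 kN

A_b = π·16²/4 = 201.1 mm²; f_rv = 240 × 1000 / (6 × 201.1) = 198.9 MPa.
F'_nt = 1.3 F_nt − (F_nt / φF_nv) f_rv = 1.3·780 − (780/(0.75·579))·198.9 = 656.7 MPa, capped at F_nt → F'_nt = 656.7 MPa.
R_n = F'_nt · A_b · n = 656.7 × 201.1 × 6 / 1000 = 792.2 kN.
Design strength φR_n = 0.75 × 792.2 = 594 kN.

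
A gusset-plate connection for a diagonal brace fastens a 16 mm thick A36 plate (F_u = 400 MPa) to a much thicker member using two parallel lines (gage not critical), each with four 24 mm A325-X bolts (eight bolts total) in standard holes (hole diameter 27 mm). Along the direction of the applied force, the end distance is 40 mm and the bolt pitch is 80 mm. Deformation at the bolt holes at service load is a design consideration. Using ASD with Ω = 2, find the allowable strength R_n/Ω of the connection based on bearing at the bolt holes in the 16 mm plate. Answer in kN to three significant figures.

1310 kN

Per bolt r_n = 1.2 l_c t F_u ≤ 2.4 d t F_u; upper limit = 2.4 × 24 × 16 × 400 / 1000 = 368.6 kN.
Edge bolt: l_c = 40 − 27/2 = 26.5 mm → 1.2 × 26.5 × 16 × 400 / 1000 = 203.5 → r_n = 203.5 kN.
Interior bolts: l_c = 80 − 27 = 53 mm → 1.2 × 53 × 16 × 400 / 1000 = 407 → r_n = 368.6 kN.
R_n = 2 × 203.5 + 6 × 368.6 = 2619 kN.
Allowable strength R_n/Ω = 2619 / 2 = 1310 kN.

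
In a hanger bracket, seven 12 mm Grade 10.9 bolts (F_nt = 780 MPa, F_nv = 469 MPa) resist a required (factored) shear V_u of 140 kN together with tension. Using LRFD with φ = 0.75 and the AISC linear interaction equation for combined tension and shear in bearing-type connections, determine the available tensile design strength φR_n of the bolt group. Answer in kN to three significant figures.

369 kN

A_b = π·12²/4 = 113.1 mm²; f_rv = 140 × 1000 / (7 × 113.1) = 176.8 MPa.
F'_nt = 1.3 F_nt − (F_nt / φF_nv) f_rv = 1.3·780 − (780/(0.75·469))·176.8 = 621.9 MPa, capped at F_nt → F'_nt = 621.9 MPa.
R_n = F'_nt · A_b · n = 621.9 × 113.1 × 7 / 1000 = 492.3 kN.
Design strength φR_n = 0.75 × 492.3 = 369 kN.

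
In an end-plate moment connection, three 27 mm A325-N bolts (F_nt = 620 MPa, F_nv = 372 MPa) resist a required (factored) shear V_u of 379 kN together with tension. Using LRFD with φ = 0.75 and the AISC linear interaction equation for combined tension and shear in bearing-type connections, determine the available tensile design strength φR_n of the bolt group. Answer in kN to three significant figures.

407 kN

A_b = π·27²/4 = 572.6 mm²; f_rv = 379 × 1000 / (3 × 572.6) = 220.6 MPa.
F'_nt = 1.3 F_nt − (F_nt / φF_nv) f_rv = 1.3·620 − (620/(0.75·372))·220.6 = 315.7 MPa, capped at F_nt → F'_nt = 315.7 MPa.
R_n = F'_nt · A_b · n = 315.7 × 572.6 × 3 / 1000 = 542.2 kN.
Design strength φR_n = 0.75 × 542.2 = 407 kN.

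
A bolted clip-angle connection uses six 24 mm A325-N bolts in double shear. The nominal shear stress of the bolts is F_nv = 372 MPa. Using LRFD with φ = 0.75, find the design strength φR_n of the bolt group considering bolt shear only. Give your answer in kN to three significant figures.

A_b = π × 24² / 4 = 452.4 mm².
R_n = F_nv · A_b · n · n_s = 372 × 452.4 × 6 × 2 / 1000 = 2019 kN.
Design strength φR_n = 0.75 × 2019 = 1510 kN.

1510 kN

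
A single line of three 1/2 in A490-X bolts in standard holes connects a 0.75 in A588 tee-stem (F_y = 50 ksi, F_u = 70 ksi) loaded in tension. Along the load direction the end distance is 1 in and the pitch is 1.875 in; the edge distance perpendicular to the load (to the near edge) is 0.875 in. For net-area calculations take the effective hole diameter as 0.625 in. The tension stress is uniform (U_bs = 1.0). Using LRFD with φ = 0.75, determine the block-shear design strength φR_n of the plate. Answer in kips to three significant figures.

Shear plane L_v = 1 + 2·1.875 = 4.75 in; A_gv = 4.75 × 0.75 = 3.562 in².
A_nv = (4.75 − 2.5·0.625) × 0.75 = 2.391 in².
A_nt = (0.875 − 0.5·0.625) × 0.75 = 0.4219 in².
0.6 F_u A_nv = 100.4 kips; 0.6 F_y A_gv = 106.9 kips → shear rupture governs the shear term.
R_n = 100.4 + 1.0 × 70 × 0.4219 = 129.9 kips.
Design strength φR_n = 0.75 × 129.9 = 97.5 kips.

97.5 kips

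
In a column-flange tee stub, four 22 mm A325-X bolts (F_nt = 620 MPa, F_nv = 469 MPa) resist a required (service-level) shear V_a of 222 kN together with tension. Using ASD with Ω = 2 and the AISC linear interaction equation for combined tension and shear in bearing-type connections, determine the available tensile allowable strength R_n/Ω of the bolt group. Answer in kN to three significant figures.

A_b = π·22²/4 = 380.1 mm²; f_rv = 222 × 1000 / (4 × 380.1) = 146 MPa.
F'_nt = 1.3 F_nt − (Ω F_nt / F_nv) f_rv = 1.3·620 − (2·620/469)·146 = 420 MPa, capped at F_nt → F'_nt = 420 MPa.
R_n = F'_nt · A_b · n = 420 × 380.1 × 4 / 1000 = 638.6 kN.
Allowable strength R_n/Ω = 638.6 / 2 = 319 kN.

319 kN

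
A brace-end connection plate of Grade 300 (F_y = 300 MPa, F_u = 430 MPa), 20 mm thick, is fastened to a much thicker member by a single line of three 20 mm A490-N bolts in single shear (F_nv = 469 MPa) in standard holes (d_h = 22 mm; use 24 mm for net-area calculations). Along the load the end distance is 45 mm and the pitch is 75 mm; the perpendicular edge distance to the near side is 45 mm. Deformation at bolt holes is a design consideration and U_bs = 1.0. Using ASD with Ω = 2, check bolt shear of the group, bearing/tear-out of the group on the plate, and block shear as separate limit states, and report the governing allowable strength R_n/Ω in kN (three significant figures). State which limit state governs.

221 kN (bolt shear governs)

Bolt shear: A_b = π·20²/4 = 314.2 mm²; R_n = 469 × 314.2 × 3 × 1 / 1000 = 442 kN → 442 / 2 = 221 kN.
Bearing: edge l_c = 34, r_n = 350.9 kN; interior l_c = 53, r_n = 412.8 kN; R_n = 350.9 + 2·412.8 = 1176 kN → 588 kN.
Block shear: A_gv = 3900, A_nv = 2700, A_nt = 660 mm²; R_n = min(0.6F_uA_nv, 0.6F_yA_gv) + U_bs·F_u·A_nt = 980.4 kN → 490 kN.
Bolt shear governs: 221 kN.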